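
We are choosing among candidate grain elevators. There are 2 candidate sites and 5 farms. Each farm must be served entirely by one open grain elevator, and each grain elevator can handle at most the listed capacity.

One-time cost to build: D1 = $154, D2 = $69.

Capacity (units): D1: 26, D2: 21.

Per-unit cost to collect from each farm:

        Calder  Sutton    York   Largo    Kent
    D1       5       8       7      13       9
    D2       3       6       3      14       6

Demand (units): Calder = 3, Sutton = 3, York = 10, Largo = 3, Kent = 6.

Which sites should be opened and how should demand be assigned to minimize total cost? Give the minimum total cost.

Minimum total cost: 356

Open {D1}: Calder→D1 5·3=15, Sutton→D1 8·3=24, York→D1 7·10=70, Largo→D1 13·3=39, Kent→D1 9·6=54.
Loads: D1 carries 25/26. Service 202; fixed 154; total 356.
Next best feasible plan costs 361.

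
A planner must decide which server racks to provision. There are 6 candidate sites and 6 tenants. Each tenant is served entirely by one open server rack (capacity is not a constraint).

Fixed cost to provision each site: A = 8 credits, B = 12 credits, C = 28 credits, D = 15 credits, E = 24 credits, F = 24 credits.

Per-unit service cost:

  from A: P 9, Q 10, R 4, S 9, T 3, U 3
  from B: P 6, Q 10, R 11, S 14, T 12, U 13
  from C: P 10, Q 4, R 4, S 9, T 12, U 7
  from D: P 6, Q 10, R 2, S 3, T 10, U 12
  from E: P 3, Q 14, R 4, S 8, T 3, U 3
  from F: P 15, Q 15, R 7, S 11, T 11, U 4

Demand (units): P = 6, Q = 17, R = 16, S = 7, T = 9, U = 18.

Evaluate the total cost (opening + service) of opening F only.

Total cost: 729

Each tenant is assigned to its cheapest site among the open ones.
{F}: P→F 15·6=90, Q→F 15·17=255, R→F 7·16=112, S→F 11·7=77, T→F 11·9=99, U→F 4·18=72. Service 705; fixed 24; total 729.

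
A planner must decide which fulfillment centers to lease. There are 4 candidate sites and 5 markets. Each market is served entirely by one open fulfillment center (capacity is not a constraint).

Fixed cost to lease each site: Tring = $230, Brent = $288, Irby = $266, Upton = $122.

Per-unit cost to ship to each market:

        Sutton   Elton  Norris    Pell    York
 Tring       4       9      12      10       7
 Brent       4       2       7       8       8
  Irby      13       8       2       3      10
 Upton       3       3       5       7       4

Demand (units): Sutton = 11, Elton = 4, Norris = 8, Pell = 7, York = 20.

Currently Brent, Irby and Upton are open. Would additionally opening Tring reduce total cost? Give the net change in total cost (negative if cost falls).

No — net change +230 (cost rises by 230).

Current service cost with {Brent, Irby, Upton}: 158.
Adding Tring: each market re-picks its cheapest; new service cost 158, saving 0.
Extra fixed cost: 230. Net change = 230 − 0 = 230.
(Totals: 834 → 1064.)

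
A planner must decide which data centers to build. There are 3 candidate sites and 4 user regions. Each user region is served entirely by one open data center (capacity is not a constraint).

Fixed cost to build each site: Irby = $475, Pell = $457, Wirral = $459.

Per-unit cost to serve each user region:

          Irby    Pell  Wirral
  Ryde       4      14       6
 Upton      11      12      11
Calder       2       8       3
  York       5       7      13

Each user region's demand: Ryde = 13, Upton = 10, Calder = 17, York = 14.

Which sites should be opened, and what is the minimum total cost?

Open Irby only; minimum total cost 741.

For any fixed open set, each user region goes to its cheapest open site; total = fixed + service.
{Irby}: Ryde→Irby 4·13=52, Upton→Irby 11·10=110, Calder→Irby 2·17=34, York→Irby 5·14=70. Service 266; fixed 475; total 741.
{Wirral}: Ryde→Wirral 6·13=78, Upton→Wirral 11·10=110, Calder→Wirral 3·17=51, York→Wirral 13·14=182. Service 421; fixed 459; total 880.
{Pell}: service 536 + fixed 457 = 993
{Irby, Pell, Wirral}: service 266 + fixed 1391 = 1657
No other subset beats 741.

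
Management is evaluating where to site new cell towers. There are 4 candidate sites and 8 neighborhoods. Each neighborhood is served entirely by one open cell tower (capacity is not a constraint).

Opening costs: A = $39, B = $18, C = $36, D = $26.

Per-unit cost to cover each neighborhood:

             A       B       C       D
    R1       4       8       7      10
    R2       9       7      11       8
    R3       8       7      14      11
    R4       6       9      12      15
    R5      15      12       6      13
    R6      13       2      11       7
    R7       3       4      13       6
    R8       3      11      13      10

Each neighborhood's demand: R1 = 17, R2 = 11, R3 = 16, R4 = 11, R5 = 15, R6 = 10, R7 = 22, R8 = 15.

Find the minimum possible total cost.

For any fixed open set, each neighborhood goes to its cheapest open site; total = fixed + service.
{A, B, C}: R1→A 4·17=68, R2→B 7·11=77, R3→B 7·16=112, R4→A 6·11=66, R5→C 6·15=90, R6→B 2·10=20, R7→A 3·22=66, R8→A 3·15=45. Service 544; fixed 93; total 637.
{A, B, C, D}: service 544 + fixed 119 = 663
{A, B}: R1→A 4·17=68, R2→B 7·11=77, R3→B 7·16=112, R4→A 6·11=66, R5→B 12·15=180, R6→B 2·10=20, R7→A 3·22=66, R8→A 3·15=45. Service 634; fixed 57; total 691.
{B}: R1→B 8·17=136, R2→B 7·11=77, R3→B 7·16=112, R4→B 9·11=99, R5→B 12·15=180, R6→B 2·10=20, R7→B 4·22=88, R8→B 11·15=165. Service 877; fixed 18; total 895.
(All 15 nonempty subsets were checked; A, B and C is lowest.)

Minimum total cost: 637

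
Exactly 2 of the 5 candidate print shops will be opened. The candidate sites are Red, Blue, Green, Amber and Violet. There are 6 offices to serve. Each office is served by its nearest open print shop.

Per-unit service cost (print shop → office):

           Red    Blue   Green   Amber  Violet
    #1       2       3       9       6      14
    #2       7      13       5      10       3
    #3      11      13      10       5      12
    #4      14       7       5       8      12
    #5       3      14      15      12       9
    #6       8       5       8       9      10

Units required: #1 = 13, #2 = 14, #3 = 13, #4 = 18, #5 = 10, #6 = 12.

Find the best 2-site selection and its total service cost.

Choose Red and Green; total service cost 442.

With exactly 2 open, each office uses its cheapest among the chosen.
{Red, Green}: #1→Red 2·13=26, #2→Green 5·14=70, #3→Green 10·13=130, #4→Green 5·18=90, #5→Red 3·10=30, #6→Red 8·12=96. Service cost 442.
{Red, Amber}: service cost 459
{Red, Blue}: service cost 483
Among all 10 size-2 choices, {Red, Green} is lowest.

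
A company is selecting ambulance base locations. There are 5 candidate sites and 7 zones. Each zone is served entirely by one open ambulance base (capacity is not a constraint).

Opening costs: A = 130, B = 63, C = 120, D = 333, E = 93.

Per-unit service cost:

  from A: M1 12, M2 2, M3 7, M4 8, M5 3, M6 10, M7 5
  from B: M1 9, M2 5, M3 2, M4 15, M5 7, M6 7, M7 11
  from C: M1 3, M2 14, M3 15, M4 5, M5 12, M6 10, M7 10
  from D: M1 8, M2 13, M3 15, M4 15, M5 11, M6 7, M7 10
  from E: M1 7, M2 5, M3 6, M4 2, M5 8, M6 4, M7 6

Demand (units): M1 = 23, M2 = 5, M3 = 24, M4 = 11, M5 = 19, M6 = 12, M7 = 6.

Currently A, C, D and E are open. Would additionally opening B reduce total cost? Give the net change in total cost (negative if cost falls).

Current service cost with {A, C, D, E}: 380.
Adding B: each zone re-picks its cheapest; new service cost 284, saving 96.
Extra fixed cost: 63. Net change = 63 − 96 = -33.
(Totals: 1056 → 1023.)

Yes — net change −33 (cost falls by 33).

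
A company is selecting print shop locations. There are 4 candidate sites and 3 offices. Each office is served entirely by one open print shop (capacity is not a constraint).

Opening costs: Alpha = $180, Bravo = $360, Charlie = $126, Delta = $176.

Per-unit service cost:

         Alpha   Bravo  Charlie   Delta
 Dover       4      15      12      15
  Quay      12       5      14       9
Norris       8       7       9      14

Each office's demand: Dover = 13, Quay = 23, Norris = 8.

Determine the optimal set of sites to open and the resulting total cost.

For any fixed open set, each office goes to its cheapest open site; total = fixed + service.
{Alpha}: Dover→Alpha 4·13=52, Quay→Alpha 12·23=276, Norris→Alpha 8·8=64. Service 392; fixed 180; total 572.
{Charlie}: Dover→Charlie 12·13=156, Quay→Charlie 14·23=322, Norris→Charlie 9·8=72. Service 550; fixed 126; total 676.
{Alpha, Delta}: Dover→Alpha 4·13=52, Quay→Delta 9·23=207, Norris→Alpha 8·8=64. Service 323; fixed 356; total 679.
{Alpha, Bravo, Charlie, Delta}: Dover→Alpha 4·13=52, Quay→Bravo 5·23=115, Norris→Bravo 7·8=56. Service 223; fixed 842; total 1065.
No other subset beats 572.

Open Alpha only; minimum total cost 572.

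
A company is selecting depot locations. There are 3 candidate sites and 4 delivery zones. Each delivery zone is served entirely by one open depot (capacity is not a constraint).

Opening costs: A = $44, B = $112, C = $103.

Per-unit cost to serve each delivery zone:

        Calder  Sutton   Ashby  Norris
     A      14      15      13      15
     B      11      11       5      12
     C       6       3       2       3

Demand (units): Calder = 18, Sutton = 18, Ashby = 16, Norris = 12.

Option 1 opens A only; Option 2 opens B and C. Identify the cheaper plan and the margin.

Option 2 is cheaper by 509.

Option 1: {A}: Calder→A 14·18=252, Sutton→A 15·18=270, Ashby→A 13·16=208, Norris→A 15·12=180. Service 910; fixed 44; total 954.
Option 2: {B, C}: Calder→C 6·18=108, Sutton→C 3·18=54, Ashby→C 2·16=32, Norris→C 3·12=36. Service 230; fixed 215; total 445.
Difference: |954 − 445| = 509.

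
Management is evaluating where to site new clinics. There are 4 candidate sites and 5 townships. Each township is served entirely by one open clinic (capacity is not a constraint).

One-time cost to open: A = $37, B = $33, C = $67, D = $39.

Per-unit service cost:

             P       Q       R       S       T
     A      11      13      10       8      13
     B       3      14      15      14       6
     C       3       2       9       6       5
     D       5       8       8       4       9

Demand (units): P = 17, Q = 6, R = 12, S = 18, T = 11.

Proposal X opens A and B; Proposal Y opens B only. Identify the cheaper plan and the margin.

Proposal X: {A, B}: P→B 3·17=51, Q→A 13·6=78, R→A 10·12=120, S→A 8·18=144, T→B 6·11=66. Service 459; fixed 70; total 529.
Proposal Y: {B}: P→B 3·17=51, Q→B 14·6=84, R→B 15·12=180, S→B 14·18=252, T→B 6·11=66. Service 633; fixed 33; total 666.
Difference: |529 − 666| = 137.

Proposal X is cheaper by 137.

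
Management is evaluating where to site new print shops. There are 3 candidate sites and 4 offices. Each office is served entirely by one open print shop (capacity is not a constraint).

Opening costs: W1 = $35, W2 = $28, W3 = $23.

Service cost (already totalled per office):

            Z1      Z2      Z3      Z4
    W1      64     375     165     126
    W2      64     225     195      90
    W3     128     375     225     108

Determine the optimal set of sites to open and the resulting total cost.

Open W2 only; minimum total cost 602.

For any fixed open set, each office goes to its cheapest open site; total = fixed + service.
{W2}: Z1→W2 64, Z2→W2 225, Z3→W2 195, Z4→W2 90. Service 574; fixed 28; total 602.
{W1, W2}: Z1→W1 64, Z2→W2 225, Z3→W1 165, Z4→W2 90. Service 544; fixed 63; total 607.
{W2, W3}: service 574 + fixed 51 = 625
{W1, W2, W3}: service 544 + fixed 86 = 630
(All 7 nonempty subsets were checked; W2 only is lowest.)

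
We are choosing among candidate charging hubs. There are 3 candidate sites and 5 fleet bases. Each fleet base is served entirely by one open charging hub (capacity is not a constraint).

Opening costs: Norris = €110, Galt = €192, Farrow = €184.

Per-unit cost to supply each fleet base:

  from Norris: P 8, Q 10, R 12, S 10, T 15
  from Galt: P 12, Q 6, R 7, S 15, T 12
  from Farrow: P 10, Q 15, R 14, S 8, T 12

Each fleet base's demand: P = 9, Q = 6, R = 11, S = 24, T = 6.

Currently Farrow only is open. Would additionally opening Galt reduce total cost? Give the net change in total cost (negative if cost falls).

Current service cost with {Farrow}: 598.
Adding Galt: each fleet base re-picks its cheapest; new service cost 467, saving 131.
Extra fixed cost: 192. Net change = 192 − 131 = 61.
(Totals: 782 → 843.)

No — net change +61 (cost rises by 61).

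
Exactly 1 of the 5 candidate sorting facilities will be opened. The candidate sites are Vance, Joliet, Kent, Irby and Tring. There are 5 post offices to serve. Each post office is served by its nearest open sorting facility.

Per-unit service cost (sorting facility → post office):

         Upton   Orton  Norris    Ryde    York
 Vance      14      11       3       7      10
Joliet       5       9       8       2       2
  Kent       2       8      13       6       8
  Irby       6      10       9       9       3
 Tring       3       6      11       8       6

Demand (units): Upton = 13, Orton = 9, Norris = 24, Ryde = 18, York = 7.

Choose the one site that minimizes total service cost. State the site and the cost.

With exactly 1 open, each post office uses its cheapest among the chosen.
{Joliet}: Upton→Joliet 5·13=65, Orton→Joliet 9·9=81, Norris→Joliet 8·24=192, Ryde→Joliet 2·18=36, York→Joliet 2·7=14. Service cost 388.
{Tring}: service cost 543
{Vance}: service cost 549
Among all 5 size-1 choices, {Joliet} is lowest.

Choose Joliet only; total service cost 388.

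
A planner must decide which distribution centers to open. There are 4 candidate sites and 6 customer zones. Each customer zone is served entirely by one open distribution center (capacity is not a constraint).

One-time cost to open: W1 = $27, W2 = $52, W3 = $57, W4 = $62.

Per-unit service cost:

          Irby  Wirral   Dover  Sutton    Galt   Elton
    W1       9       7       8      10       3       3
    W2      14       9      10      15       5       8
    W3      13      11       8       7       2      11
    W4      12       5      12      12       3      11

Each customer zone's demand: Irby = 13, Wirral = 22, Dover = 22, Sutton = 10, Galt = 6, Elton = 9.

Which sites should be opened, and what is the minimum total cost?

Open W1 only; minimum total cost 619.

For any fixed open set, each customer zone goes to its cheapest open site; total = fixed + service.
{W1}: Irby→W1 9·13=117, Wirral→W1 7·22=154, Dover→W1 8·22=176, Sutton→W1 10·10=100, Galt→W1 3·6=18, Elton→W1 3·9=27. Service 592; fixed 27; total 619.
{W1, W4}: Irby→W1 9·13=117, Wirral→W4 5·22=110, Dover→W1 8·22=176, Sutton→W1 10·10=100, Galt→W1 3·6=18, Elton→W1 3·9=27. Service 548; fixed 89; total 637.
{W1, W3}: service 556 + fixed 84 = 640
{W1, W2, W3, W4}: service 512 + fixed 198 = 710
No other subset beats 619.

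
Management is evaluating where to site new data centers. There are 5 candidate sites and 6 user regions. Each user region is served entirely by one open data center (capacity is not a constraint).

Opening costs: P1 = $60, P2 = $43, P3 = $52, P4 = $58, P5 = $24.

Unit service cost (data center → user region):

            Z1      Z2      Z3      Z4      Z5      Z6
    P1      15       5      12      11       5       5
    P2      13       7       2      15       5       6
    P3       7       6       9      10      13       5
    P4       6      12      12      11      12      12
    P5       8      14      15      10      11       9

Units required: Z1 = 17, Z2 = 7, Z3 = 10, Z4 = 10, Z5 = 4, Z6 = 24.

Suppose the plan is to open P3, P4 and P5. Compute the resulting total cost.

Total cost: 632

Each user region is assigned to its cheapest site among the open ones.
{P3, P4, P5}: Z1→P4 6·17=102, Z2→P3 6·7=42, Z3→P3 9·10=90, Z4→P3 10·10=100, Z5→P5 11·4=44, Z6→P3 5·24=120. Service 498; fixed 134; total 632.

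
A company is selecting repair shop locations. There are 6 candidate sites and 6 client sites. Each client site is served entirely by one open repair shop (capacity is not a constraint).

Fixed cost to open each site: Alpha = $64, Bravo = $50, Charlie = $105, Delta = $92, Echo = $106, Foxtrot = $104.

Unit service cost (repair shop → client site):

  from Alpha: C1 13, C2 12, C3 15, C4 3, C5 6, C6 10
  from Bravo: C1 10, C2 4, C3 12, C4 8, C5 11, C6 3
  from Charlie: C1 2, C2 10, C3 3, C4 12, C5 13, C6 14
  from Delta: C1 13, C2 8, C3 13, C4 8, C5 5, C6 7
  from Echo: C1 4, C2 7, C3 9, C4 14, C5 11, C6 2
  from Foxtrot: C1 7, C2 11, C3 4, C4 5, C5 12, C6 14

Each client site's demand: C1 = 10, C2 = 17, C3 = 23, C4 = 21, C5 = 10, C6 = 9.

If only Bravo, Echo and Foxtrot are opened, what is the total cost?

Total cost: 693

Each client site is assigned to its cheapest site among the open ones.
{Bravo, Echo, Foxtrot}: C1→Echo 4·10=40, C2→Bravo 4·17=68, C3→Foxtrot 4·23=92, C4→Foxtrot 5·21=105, C5→Bravo 11·10=110, C6→Echo 2·9=18. Service 433; fixed 260; total 693.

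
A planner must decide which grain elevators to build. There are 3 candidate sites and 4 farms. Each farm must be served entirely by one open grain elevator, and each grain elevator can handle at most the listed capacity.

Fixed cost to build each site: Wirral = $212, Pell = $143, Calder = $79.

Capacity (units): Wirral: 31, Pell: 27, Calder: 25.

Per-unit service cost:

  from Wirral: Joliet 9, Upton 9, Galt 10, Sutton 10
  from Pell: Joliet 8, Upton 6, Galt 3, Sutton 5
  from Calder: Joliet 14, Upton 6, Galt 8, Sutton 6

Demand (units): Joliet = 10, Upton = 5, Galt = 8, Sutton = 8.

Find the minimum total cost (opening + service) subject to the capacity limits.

Minimum total cost: 396

Open {Pell, Calder}: Joliet→Pell 8·10=80, Upton→Calder 6·5=30, Galt→Pell 3·8=24, Sutton→Pell 5·8=40.
Loads: Pell carries 26/27, Calder carries 5/25. Service 174; fixed 222; total 396.
Next best feasible plan costs 404.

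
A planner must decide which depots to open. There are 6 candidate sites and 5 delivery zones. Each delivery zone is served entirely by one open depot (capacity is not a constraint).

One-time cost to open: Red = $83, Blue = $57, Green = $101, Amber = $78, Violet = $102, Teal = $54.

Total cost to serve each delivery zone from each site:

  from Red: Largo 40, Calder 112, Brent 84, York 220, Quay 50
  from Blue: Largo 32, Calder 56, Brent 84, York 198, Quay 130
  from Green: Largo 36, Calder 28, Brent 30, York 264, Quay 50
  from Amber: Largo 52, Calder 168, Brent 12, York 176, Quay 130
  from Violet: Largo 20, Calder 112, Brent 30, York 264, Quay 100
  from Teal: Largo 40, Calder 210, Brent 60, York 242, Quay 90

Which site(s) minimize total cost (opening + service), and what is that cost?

For any fixed open set, each delivery zone goes to its cheapest open site; total = fixed + service.
{Green, Amber}: Largo→Green 36, Calder→Green 28, Brent→Amber 12, York→Amber 176, Quay→Green 50. Service 302; fixed 179; total 481.
{Blue, Green}: service 338 + fixed 158 = 496
{Green}: service 408 + fixed 101 = 509
{Red, Blue, Green, Amber, Violet, Teal}: service 286 + fixed 475 = 761
No other subset beats 481.

Open Green and Amber; minimum total cost 481.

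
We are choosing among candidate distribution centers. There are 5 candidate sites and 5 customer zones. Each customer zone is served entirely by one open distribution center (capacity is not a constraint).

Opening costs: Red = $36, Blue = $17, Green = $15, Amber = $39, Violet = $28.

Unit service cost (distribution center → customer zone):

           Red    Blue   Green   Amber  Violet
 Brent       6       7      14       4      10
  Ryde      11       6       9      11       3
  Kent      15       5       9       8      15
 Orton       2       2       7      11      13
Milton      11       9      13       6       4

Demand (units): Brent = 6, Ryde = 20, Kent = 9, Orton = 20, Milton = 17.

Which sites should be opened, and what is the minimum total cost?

Open Blue and Violet; minimum total cost 300.

For any fixed open set, each customer zone goes to its cheapest open site; total = fixed + service.
{Blue, Violet}: Brent→Blue 7·6=42, Ryde→Violet 3·20=60, Kent→Blue 5·9=45, Orton→Blue 2·20=40, Milton→Violet 4·17=68. Service 255; fixed 45; total 300.
{Blue, Green, Violet}: service 255 + fixed 60 = 315
{Blue, Amber, Violet}: service 237 + fixed 84 = 321
{Red, Blue, Green, Amber, Violet}: Brent→Amber 4·6=24, Ryde→Violet 3·20=60, Kent→Blue 5·9=45, Orton→Red 2·20=40, Milton→Violet 4·17=68. Service 237; fixed 135; total 372.
No other subset beats 300.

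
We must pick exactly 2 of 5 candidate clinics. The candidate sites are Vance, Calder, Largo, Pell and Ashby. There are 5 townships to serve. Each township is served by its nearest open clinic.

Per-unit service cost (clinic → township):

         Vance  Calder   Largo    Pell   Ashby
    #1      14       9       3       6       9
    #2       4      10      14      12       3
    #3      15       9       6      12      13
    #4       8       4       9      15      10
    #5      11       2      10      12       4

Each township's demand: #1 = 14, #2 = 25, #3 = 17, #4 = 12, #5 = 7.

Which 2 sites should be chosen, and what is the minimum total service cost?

With exactly 2 open, each township uses its cheapest among the chosen.
{Largo, Ashby}: #1→Largo 3·14=42, #2→Ashby 3·25=75, #3→Largo 6·17=102, #4→Largo 9·12=108, #5→Ashby 4·7=28. Service cost 355.
{Vance, Largo}: service cost 410
{Calder, Ashby}: service cost 416
Among all 10 size-2 choices, {Largo, Ashby} is lowest.

Choose Largo and Ashby; total service cost 355.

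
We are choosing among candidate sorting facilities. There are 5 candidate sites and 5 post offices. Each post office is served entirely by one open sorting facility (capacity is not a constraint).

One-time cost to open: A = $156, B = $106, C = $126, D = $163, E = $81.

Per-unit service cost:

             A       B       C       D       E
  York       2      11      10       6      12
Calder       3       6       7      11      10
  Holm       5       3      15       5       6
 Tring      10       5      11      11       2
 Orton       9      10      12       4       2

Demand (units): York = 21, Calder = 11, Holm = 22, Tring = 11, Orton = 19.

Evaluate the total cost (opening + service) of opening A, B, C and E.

Each post office is assigned to its cheapest site among the open ones.
{A, B, C, E}: York→A 2·21=42, Calder→A 3·11=33, Holm→B 3·22=66, Tring→E 2·11=22, Orton→E 2·19=38. Service 201; fixed 469; total 670.

Total cost: 670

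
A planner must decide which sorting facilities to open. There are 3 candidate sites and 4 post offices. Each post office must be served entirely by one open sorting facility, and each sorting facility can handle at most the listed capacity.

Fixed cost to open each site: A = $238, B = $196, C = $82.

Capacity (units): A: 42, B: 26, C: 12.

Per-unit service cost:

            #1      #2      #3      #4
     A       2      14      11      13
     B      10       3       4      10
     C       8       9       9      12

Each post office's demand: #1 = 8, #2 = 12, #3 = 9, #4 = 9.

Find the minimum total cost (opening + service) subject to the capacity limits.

Open {B, C}: #1→B 10·8=80, #2→C 9·12=108, #3→B 4·9=36, #4→B 10·9=90.
Loads: B carries 26/26, C carries 12/12. Service 314; fixed 278; total 592.
Next best feasible plan costs 638.

Minimum total cost: 592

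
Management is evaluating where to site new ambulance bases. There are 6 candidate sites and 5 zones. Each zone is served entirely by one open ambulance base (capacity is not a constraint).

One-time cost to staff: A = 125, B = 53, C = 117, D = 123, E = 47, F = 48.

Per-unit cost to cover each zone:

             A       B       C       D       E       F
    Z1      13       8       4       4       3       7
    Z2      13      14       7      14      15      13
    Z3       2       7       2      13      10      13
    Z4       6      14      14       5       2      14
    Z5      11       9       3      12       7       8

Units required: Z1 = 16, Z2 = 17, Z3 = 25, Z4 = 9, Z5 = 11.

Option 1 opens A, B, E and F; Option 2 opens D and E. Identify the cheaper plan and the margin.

Option 1 is cheaper by 114.

Option 1: {A, B, E, F}: Z1→E 3·16=48, Z2→A 13·17=221, Z3→A 2·25=50, Z4→E 2·9=18, Z5→E 7·11=77. Service 414; fixed 273; total 687.
Option 2: {D, E}: Z1→E 3·16=48, Z2→D 14·17=238, Z3→E 10·25=250, Z4→E 2·9=18, Z5→E 7·11=77. Service 631; fixed 170; total 801.
Difference: |687 − 801| = 114.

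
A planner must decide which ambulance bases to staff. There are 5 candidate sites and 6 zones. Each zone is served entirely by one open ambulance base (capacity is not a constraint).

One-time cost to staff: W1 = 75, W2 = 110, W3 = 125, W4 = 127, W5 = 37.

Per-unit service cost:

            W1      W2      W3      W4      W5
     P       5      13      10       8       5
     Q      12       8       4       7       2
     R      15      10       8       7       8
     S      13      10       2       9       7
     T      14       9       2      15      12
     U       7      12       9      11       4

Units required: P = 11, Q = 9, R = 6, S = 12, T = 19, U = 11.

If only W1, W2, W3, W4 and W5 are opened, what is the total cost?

Each zone is assigned to its cheapest site among the open ones.
{W1, W2, W3, W4, W5}: P→W1 5·11=55, Q→W5 2·9=18, R→W4 7·6=42, S→W3 2·12=24, T→W3 2·19=38, U→W5 4·11=44. Service 221; fixed 474; total 695.

Total cost: 695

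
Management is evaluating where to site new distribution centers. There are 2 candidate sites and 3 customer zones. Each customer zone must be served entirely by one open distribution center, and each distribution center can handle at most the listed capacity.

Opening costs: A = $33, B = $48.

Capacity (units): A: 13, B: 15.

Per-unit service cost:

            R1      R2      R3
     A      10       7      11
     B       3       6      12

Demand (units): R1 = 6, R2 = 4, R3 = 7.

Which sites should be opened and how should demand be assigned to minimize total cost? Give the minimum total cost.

Minimum total cost: 200

Open {A, B}: R1→B 3·6=18, R2→B 6·4=24, R3→A 11·7=77.
Loads: A carries 7/13, B carries 10/15. Service 119; fixed 81; total 200.
Next best feasible plan costs 204.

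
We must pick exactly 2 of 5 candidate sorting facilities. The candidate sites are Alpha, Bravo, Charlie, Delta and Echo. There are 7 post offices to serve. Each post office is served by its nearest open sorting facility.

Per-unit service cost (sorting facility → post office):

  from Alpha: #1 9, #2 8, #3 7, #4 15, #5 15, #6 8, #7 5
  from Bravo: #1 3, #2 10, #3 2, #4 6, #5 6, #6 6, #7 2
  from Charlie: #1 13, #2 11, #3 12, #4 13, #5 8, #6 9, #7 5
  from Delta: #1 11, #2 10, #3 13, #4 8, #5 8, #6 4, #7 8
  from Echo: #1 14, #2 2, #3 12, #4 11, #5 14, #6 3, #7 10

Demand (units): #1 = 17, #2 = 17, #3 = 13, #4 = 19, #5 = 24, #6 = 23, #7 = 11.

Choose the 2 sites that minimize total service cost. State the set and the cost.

Choose Bravo and Echo; total service cost 460.

With exactly 2 open, each post office uses its cheapest among the chosen.
{Bravo, Echo}: #1→Bravo 3·17=51, #2→Echo 2·17=34, #3→Bravo 2·13=26, #4→Bravo 6·19=114, #5→Bravo 6·24=144, #6→Echo 3·23=69, #7→Bravo 2·11=22. Service cost 460.
{Bravo, Delta}: service cost 619
{Alpha, Bravo}: service cost 631
Among all 10 size-2 choices, {Bravo, Echo} is lowest.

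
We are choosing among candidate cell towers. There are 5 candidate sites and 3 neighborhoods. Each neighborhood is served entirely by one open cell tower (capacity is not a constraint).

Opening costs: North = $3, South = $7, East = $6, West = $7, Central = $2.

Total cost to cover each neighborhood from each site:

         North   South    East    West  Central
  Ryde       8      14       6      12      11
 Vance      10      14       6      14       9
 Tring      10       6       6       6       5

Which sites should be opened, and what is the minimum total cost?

Open East only; minimum total cost 24.

For any fixed open set, each neighborhood goes to its cheapest open site; total = fixed + service.
{East}: Ryde→East 6, Vance→East 6, Tring→East 6. Service 18; fixed 6; total 24.
{East, Central}: service 17 + fixed 8 = 25
{North, East}: Ryde→East 6, Vance→East 6, Tring→East 6. Service 18; fixed 9; total 27.
{North, South, East, West, Central}: service 17 + fixed 25 = 42
No other subset beats 24.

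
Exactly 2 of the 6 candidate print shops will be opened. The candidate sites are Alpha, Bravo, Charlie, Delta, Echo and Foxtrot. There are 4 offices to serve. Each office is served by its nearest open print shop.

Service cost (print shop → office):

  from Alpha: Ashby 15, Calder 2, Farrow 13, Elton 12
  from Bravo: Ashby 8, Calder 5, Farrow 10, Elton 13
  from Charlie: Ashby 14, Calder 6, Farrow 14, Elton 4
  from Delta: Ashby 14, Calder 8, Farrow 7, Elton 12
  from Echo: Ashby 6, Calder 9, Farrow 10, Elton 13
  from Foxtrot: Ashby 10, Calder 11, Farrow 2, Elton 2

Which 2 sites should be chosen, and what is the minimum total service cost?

Choose Alpha and Foxtrot; total service cost 16.

With exactly 2 open, each office uses its cheapest among the chosen.
{Alpha, Foxtrot}: Ashby→Foxtrot 10, Calder→Alpha 2, Farrow→Foxtrot 2, Elton→Foxtrot 2. Service cost 16.
{Bravo, Foxtrot}: service cost 17
{Echo, Foxtrot}: service cost 19
Among all 15 size-2 choices, {Alpha, Foxtrot} is lowest.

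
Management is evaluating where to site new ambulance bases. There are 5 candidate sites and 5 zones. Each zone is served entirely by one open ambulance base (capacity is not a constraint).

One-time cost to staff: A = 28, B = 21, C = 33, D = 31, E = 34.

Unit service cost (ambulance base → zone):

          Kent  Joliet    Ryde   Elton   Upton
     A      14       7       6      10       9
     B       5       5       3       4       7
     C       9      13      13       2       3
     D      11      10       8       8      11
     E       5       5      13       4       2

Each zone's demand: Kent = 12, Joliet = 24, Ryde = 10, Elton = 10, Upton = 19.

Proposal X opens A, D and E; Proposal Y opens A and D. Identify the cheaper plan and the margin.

Proposal X: {A, D, E}: Kent→E 5·12=60, Joliet→E 5·24=120, Ryde→A 6·10=60, Elton→E 4·10=40, Upton→E 2·19=38. Service 318; fixed 93; total 411.
Proposal Y: {A, D}: Kent→D 11·12=132, Joliet→A 7·24=168, Ryde→A 6·10=60, Elton→D 8·10=80, Upton→A 9·19=171. Service 611; fixed 59; total 670.
Difference: |411 − 670| = 259.

Proposal X is cheaper by 259.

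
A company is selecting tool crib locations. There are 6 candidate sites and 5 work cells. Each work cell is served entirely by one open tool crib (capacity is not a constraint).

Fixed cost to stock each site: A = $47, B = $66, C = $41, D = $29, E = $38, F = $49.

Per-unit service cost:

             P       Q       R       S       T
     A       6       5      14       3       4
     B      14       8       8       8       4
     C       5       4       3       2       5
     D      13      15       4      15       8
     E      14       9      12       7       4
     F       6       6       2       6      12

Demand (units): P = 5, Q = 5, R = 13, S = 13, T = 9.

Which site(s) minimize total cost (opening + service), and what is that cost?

Open C only; minimum total cost 196.

For any fixed open set, each work cell goes to its cheapest open site; total = fixed + service.
{C}: P→C 5·5=25, Q→C 4·5=20, R→C 3·13=39, S→C 2·13=26, T→C 5·9=45. Service 155; fixed 41; total 196.
{C, D}: P→C 5·5=25, Q→C 4·5=20, R→C 3·13=39, S→C 2·13=26, T→C 5·9=45. Service 155; fixed 70; total 225.
{C, E}: P→C 5·5=25, Q→C 4·5=20, R→C 3·13=39, S→C 2·13=26, T→E 4·9=36. Service 146; fixed 79; total 225.
{A, B, C, D, E, F}: P→C 5·5=25, Q→C 4·5=20, R→F 2·13=26, S→C 2·13=26, T→A 4·9=36. Service 133; fixed 270; total 403.
No other subset beats 196.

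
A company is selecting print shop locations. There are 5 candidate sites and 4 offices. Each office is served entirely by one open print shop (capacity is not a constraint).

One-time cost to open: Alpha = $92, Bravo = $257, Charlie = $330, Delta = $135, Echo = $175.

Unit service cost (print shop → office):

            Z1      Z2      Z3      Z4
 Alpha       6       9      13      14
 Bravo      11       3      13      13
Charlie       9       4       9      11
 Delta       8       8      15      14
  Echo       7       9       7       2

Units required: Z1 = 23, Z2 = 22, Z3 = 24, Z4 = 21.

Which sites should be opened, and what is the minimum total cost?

For any fixed open set, each office goes to its cheapest open site; total = fixed + service.
{Echo}: Z1→Echo 7·23=161, Z2→Echo 9·22=198, Z3→Echo 7·24=168, Z4→Echo 2·21=42. Service 569; fixed 175; total 744.
{Alpha, Echo}: service 546 + fixed 267 = 813
{Delta, Echo}: Z1→Echo 7·23=161, Z2→Delta 8·22=176, Z3→Echo 7·24=168, Z4→Echo 2·21=42. Service 547; fixed 310; total 857.
{Alpha, Bravo, Charlie, Delta, Echo}: service 414 + fixed 989 = 1403
No other subset beats 744.

Open Echo only; minimum total cost 744.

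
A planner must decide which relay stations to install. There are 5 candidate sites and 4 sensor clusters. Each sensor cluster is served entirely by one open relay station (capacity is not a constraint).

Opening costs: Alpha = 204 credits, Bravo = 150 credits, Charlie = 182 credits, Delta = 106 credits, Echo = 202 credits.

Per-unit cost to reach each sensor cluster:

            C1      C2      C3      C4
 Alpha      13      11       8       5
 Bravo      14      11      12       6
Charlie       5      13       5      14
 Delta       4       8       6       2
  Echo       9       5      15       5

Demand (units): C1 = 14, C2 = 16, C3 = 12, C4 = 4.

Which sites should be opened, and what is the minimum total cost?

For any fixed open set, each sensor cluster goes to its cheapest open site; total = fixed + service.
{Delta}: C1→Delta 4·14=56, C2→Delta 8·16=128, C3→Delta 6·12=72, C4→Delta 2·4=8. Service 264; fixed 106; total 370.
{Bravo, Delta}: service 264 + fixed 256 = 520
{Delta, Echo}: C1→Delta 4·14=56, C2→Echo 5·16=80, C3→Delta 6·12=72, C4→Delta 2·4=8. Service 216; fixed 308; total 524.
{Alpha, Bravo, Charlie, Delta, Echo}: C1→Delta 4·14=56, C2→Echo 5·16=80, C3→Charlie 5·12=60, C4→Delta 2·4=8. Service 204; fixed 844; total 1048.
No other subset beats 370.

Open Delta only; minimum total cost 370.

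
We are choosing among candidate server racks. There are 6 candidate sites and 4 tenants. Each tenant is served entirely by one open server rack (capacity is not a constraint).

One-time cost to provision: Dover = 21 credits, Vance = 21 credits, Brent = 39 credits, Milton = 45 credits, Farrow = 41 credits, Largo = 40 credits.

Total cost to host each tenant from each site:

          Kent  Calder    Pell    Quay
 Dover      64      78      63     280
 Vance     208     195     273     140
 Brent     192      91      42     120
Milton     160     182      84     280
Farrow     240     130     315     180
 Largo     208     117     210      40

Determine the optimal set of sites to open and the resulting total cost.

For any fixed open set, each tenant goes to its cheapest open site; total = fixed + service.
{Dover, Largo}: Kent→Dover 64, Calder→Dover 78, Pell→Dover 63, Quay→Largo 40. Service 245; fixed 61; total 306.
{Dover, Brent, Largo}: service 224 + fixed 100 = 324
{Dover, Vance, Largo}: service 245 + fixed 82 = 327
{Dover, Vance, Brent, Milton, Farrow, Largo}: service 224 + fixed 207 = 431
No other subset beats 306.

Open Dover and Largo; minimum total cost 306.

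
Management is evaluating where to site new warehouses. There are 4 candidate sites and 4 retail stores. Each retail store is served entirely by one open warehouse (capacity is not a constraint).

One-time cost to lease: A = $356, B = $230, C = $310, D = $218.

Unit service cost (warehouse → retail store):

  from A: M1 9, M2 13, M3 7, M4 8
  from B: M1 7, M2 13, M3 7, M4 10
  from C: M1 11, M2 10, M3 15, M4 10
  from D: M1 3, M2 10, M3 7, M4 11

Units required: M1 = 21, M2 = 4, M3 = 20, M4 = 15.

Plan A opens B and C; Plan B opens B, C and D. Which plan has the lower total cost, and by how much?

Plan A: {B, C}: M1→B 7·21=147, M2→C 10·4=40, M3→B 7·20=140, M4→B 10·15=150. Service 477; fixed 540; total 1017.
Plan B: {B, C, D}: M1→D 3·21=63, M2→C 10·4=40, M3→B 7·20=140, M4→B 10·15=150. Service 393; fixed 758; total 1151.
Difference: |1017 − 1151| = 134.

Plan A is cheaper by 134.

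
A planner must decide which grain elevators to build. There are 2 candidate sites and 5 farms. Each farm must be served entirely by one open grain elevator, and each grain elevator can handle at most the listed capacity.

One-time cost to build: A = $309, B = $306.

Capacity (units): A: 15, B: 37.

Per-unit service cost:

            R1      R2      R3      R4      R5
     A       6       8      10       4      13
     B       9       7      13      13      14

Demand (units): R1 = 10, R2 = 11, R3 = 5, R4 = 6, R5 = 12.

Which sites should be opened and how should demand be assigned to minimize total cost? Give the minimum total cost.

Open {A, B}: R1→B 9·10=90, R2→B 7·11=77, R3→A 10·5=50, R4→A 4·6=24, R5→B 14·12=168.
Loads: A carries 11/15, B carries 33/37. Service 409; fixed 615; total 1024.
Next best feasible plan costs 1048.

Minimum total cost: 1024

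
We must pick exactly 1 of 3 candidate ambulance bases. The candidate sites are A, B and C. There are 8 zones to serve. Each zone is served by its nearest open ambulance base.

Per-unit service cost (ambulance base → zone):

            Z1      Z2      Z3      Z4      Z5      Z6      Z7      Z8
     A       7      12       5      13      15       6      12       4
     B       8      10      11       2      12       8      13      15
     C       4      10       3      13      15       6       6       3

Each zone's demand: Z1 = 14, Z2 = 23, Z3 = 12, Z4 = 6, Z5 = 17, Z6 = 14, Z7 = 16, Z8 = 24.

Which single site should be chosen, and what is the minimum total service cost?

Choose C only; total service cost 907.

With exactly 1 open, each zone uses its cheapest among the chosen.
{C}: Z1→C 4·14=56, Z2→C 10·23=230, Z3→C 3·12=36, Z4→C 13·6=78, Z5→C 15·17=255, Z6→C 6·14=84, Z7→C 6·16=96, Z8→C 3·24=72. Service cost 907.
{A}: service cost 1139
{B}: service cost 1370
Among all 3 size-1 choices, {C} is lowest.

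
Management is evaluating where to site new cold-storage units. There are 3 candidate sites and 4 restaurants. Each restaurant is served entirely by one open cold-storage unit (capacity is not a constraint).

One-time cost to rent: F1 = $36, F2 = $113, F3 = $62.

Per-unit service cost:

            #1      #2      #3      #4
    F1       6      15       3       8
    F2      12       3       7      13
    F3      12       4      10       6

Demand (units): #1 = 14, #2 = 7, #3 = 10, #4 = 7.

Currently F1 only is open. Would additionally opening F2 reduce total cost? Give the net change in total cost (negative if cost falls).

No — net change +29 (cost rises by 29).

Current service cost with {F1}: 275.
Adding F2: each restaurant re-picks its cheapest; new service cost 191, saving 84.
Extra fixed cost: 113. Net change = 113 − 84 = 29.
(Totals: 311 → 340.)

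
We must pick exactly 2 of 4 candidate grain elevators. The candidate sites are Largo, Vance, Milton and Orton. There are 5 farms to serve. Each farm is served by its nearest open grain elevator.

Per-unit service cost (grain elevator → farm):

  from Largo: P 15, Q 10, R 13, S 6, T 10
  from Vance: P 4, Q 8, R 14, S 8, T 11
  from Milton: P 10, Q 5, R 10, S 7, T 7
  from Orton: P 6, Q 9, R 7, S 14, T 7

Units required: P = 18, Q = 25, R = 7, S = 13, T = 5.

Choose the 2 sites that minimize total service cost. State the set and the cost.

Choose Vance and Milton; total service cost 393.

With exactly 2 open, each farm uses its cheapest among the chosen.
{Vance, Milton}: P→Vance 4·18=72, Q→Milton 5·25=125, R→Milton 10·7=70, S→Milton 7·13=91, T→Milton 7·5=35. Service cost 393.
{Milton, Orton}: service cost 408
{Vance, Orton}: service cost 460
Among all 6 size-2 choices, {Vance, Milton} is lowest.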